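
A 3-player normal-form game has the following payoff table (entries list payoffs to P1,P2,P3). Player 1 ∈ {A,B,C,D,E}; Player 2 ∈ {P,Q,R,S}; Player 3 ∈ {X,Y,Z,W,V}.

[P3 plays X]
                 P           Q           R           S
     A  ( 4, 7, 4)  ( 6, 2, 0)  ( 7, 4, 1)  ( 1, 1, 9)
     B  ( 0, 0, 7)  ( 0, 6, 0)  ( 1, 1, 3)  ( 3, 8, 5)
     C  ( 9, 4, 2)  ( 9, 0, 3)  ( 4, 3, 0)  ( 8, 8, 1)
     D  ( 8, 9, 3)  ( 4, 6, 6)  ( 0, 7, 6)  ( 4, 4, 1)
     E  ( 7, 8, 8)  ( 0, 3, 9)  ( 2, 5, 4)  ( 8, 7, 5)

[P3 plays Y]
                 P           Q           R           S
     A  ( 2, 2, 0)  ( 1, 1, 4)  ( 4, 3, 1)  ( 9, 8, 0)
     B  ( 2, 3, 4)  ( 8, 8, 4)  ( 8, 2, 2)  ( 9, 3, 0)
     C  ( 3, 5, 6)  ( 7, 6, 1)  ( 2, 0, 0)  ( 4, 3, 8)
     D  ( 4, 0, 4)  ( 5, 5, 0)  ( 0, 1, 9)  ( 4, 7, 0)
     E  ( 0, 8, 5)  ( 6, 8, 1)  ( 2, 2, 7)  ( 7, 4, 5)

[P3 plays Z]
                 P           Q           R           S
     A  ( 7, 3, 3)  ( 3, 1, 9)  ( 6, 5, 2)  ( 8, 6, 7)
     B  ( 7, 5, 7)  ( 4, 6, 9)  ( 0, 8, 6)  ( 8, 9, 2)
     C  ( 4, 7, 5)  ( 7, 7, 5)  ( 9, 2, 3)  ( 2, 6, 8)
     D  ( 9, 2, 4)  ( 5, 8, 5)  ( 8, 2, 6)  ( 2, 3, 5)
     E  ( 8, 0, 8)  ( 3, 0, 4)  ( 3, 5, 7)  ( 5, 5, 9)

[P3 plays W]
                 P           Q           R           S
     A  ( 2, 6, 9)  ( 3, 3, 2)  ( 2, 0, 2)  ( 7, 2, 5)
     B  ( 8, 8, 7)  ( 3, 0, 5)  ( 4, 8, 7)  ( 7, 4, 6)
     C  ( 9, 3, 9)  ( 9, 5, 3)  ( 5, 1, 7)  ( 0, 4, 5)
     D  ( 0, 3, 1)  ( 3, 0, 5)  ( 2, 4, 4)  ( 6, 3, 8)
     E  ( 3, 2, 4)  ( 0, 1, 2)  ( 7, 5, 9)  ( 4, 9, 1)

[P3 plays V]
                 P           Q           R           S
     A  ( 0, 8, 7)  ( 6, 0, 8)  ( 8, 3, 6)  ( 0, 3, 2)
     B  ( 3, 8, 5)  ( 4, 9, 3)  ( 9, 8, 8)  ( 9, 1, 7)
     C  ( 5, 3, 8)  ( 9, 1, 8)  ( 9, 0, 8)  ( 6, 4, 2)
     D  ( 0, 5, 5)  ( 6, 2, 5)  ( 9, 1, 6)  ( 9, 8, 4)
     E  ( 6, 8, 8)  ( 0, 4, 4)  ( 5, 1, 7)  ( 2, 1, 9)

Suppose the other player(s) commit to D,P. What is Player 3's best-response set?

P3 best: {V}

u_3(X vs D,P) = 3
u_3(Y vs D,P) = 4
u_3(Z vs D,P) = 4
u_3(W vs D,P) = 1
u_3(V vs D,P) = 5
max payoff 5 at {V}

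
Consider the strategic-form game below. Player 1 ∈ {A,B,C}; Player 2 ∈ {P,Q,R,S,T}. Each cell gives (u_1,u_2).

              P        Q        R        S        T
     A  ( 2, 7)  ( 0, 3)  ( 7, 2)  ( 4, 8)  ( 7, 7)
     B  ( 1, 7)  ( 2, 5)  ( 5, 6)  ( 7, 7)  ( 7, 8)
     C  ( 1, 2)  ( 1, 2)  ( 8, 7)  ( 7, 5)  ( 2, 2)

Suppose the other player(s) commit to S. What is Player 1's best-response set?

P1 best: {B,C}

u_1(A vs S) = 4
u_1(B vs S) = 7
u_1(C vs S) = 7
max payoff 7 at {B,C}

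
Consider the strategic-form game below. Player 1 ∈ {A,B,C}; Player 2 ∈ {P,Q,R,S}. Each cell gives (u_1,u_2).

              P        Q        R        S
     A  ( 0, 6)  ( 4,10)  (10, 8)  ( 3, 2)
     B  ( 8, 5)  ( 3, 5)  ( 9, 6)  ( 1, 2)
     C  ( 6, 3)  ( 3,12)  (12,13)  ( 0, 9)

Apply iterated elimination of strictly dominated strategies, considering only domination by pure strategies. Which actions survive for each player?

Survivors P1:{A,C} P2:{Q,R}

P2 drop P (R beats it: A:8>6 B:6>5 C:13>3)
P1 drop B (A beats it: Q:4>3 R:10>9 S:3>1)
P2 drop S (Q beats it: A:10>2 C:12>9)
P1→{A,C} P2→{Q,R}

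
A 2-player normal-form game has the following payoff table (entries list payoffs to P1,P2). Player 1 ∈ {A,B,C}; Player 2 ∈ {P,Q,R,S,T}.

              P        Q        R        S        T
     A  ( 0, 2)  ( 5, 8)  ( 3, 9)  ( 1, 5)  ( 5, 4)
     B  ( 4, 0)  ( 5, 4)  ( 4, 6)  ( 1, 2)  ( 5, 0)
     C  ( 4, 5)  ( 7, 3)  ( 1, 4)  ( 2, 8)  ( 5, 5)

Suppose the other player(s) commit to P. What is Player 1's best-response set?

u_1(A vs P) = 0
u_1(B vs P) = 4
u_1(C vs P) = 4
max payoff 4 at {B,C}

argmax u_1 = {B,C}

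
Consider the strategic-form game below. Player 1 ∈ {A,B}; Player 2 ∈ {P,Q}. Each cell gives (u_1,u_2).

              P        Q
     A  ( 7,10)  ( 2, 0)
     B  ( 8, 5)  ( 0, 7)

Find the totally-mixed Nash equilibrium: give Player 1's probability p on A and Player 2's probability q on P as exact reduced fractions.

(p,q) = (1/6, 2/3)

P1 indiff ⇒ q·7+(1-q)·2 = q·8+(1-q)·0 ⇒ q(-1) = (1-q)(-2) ⇒ q = 2/3
P2 indiff ⇒ p·10+(1-p)·5 = p·0+(1-p)·7 ⇒ p(10) = (1-p)(2) ⇒ p = 1/6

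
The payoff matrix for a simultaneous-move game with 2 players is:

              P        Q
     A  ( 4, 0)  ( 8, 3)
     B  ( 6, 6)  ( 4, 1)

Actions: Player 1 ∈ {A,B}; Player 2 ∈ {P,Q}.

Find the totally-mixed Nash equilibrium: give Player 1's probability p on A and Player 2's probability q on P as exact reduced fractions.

(p,q) = (5/8, 2/3)

P1 indiff ⇒ q·4+(1-q)·8 = q·6+(1-q)·4 ⇒ q(-2) = (1-q)(-4) ⇒ q = 2/3
P2 indiff ⇒ p·0+(1-p)·6 = p·3+(1-p)·1 ⇒ p(-3) = (1-p)(-5) ⇒ p = 5/8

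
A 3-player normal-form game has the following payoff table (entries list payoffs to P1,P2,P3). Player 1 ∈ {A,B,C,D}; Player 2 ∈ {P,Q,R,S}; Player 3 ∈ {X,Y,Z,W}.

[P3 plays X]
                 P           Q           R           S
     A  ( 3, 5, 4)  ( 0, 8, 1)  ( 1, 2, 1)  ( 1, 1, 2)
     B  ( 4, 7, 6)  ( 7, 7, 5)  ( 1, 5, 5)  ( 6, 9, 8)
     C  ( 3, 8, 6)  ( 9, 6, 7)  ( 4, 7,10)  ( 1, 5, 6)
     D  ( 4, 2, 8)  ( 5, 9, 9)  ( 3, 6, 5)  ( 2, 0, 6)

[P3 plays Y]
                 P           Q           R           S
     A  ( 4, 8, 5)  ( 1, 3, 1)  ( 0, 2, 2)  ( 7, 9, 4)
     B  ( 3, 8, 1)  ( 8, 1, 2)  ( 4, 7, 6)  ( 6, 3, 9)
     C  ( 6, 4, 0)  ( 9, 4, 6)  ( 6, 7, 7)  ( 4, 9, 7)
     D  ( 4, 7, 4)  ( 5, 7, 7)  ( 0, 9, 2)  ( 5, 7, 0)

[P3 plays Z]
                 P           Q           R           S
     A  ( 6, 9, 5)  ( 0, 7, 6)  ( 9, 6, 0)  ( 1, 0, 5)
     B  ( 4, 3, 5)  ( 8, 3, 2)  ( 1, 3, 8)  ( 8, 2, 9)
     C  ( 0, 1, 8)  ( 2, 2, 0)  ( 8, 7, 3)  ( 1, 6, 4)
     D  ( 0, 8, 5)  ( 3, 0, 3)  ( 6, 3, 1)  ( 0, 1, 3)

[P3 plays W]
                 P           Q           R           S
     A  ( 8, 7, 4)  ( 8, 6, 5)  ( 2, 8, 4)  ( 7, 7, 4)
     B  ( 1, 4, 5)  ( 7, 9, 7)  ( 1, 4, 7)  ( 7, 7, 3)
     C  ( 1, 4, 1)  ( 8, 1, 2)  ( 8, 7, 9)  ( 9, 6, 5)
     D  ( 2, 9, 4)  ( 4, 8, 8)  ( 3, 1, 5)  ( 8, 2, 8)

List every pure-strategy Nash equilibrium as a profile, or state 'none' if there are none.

(A,P,X): not NE [P1→D gives 4>3; P2→Q gives 8>5; P3→Z gives 5>4]
(A,P,Y): not NE [P1→C gives 6>4; P2→S gives 9>8]
(A,P,Z): NE
(A,P,W): not NE [P2→R gives 8>7; P3→Z gives 5>4]
(A,Q,X): not NE [P1→C gives 9>0; P3→Z gives 6>1]
(A,Q,Y): not NE [P1→C gives 9>1; P2→S gives 9>3; P3→Z gives 6>1]
(A,Q,Z): not NE [P1→B gives 8>0; P2→P gives 9>7]
(A,Q,W): not NE [P2→R gives 8>6; P3→Z gives 6>5]
(A,R,X): not NE [P1→C gives 4>1; P2→Q gives 8>2; P3→W gives 4>1]
(A,R,Y): not NE [P1→C gives 6>0; P2→S gives 9>2; P3→W gives 4>2]
(A,R,Z): not NE [P2→P gives 9>6; P3→W gives 4>0]
(A,R,W): not NE [P1→C gives 8>2]
(A,S,X): not NE [P1→B gives 6>1; P2→Q gives 8>1; P3→Z gives 5>2]
(A,S,Y): not NE [P3→Z gives 5>4]
(A,S,Z): not NE [P1→B gives 8>1; P2→P gives 9>0]
(A,S,W): not NE [P1→C gives 9>7; P2→R gives 8>7; P3→Z gives 5>4]
(B,P,X): not NE [P2→S gives 9>7]
(B,P,Y): not NE [P1→C gives 6>3; P3→X gives 6>1]
(B,P,Z): not NE [P1→A gives 6>4; P3→X gives 6>5]
(B,P,W): not NE [P1→A gives 8>1; P2→Q gives 9>4; P3→X gives 6>5]
(B,Q,X): not NE [P1→C gives 9>7; P2→S gives 9>7; P3→W gives 7>5]
(B,Q,Y): not NE [P1→C gives 9>8; P2→P gives 8>1; P3→W gives 7>2]
(B,Q,Z): not NE [P3→W gives 7>2]
(B,Q,W): not NE [P1→C gives 8>7]
(B,R,X): not NE [P1→C gives 4>1; P2→S gives 9>5; P3→Z gives 8>5]
(B,R,Y): not NE [P1→C gives 6>4; P2→P gives 8>7; P3→Z gives 8>6]
(B,R,Z): not NE [P1→A gives 9>1]
(B,R,W): not NE [P1→C gives 8>1; P2→Q gives 9>4; P3→Z gives 8>7]
(B,S,X): not NE [P3→Z gives 9>8]
(B,S,Y): not NE [P1→A gives 7>6; P2→P gives 8>3]
(B,S,Z): not NE [P2→R gives 3>2]
(B,S,W): not NE [P1→C gives 9>7; P2→Q gives 9>7; P3→Z gives 9>3]
(C,P,X): not NE [P1→D gives 4>3; P3→Z gives 8>6]
(C,P,Y): not NE [P2→S gives 9>4; P3→Z gives 8>0]
(C,P,Z): not NE [P1→A gives 6>0; P2→R gives 7>1]
(C,P,W): not NE [P1→A gives 8>1; P2→R gives 7>4; P3→Z gives 8>1]
(C,Q,X): not NE [P2→P gives 8>6]
(C,Q,Y): not NE [P2→S gives 9>4; P3→X gives 7>6]
(C,Q,Z): not NE [P1→B gives 8>2; P2→R gives 7>2; P3→X gives 7>0]
(C,Q,W): not NE [P2→R gives 7>1; P3→X gives 7>2]
(C,R,X): not NE [P2→P gives 8>7]
(C,R,Y): not NE [P2→S gives 9>7; P3→X gives 10>7]
(C,R,Z): not NE [P1→A gives 9>8; P3→X gives 10>3]
(C,R,W): not NE [P3→X gives 10>9]
(C,S,X): not NE [P1→B gives 6>1; P2→P gives 8>5; P3→Y gives 7>6]
(C,S,Y): not NE [P1→A gives 7>4]
(C,S,Z): not NE [P1→B gives 8>1; P2→R gives 7>6; P3→Y gives 7>4]
(C,S,W): not NE [P2→R gives 7>6; P3→Y gives 7>5]
(D,P,X): not NE [P2→Q gives 9>2]
(D,P,Y): not NE [P1→C gives 6>4; P2→R gives 9>7; P3→X gives 8>4]
(D,P,Z): not NE [P1→A gives 6>0; P3→X gives 8>5]
(D,P,W): not NE [P1→A gives 8>2; P3→X gives 8>4]
(D,Q,X): not NE [P1→C gives 9>5]
(D,Q,Y): not NE [P1→C gives 9>5; P2→R gives 9>7; P3→X gives 9>7]
(D,Q,Z): not NE [P1→B gives 8>3; P2→P gives 8>0; P3→X gives 9>3]
(D,Q,W): not NE [P1→C gives 8>4; P2→P gives 9>8; P3→X gives 9>8]
(D,R,X): not NE [P1→C gives 4>3; P2→Q gives 9>6]
(D,R,Y): not NE [P1→C gives 6>0; P3→W gives 5>2]
(D,R,Z): not NE [P1→A gives 9>6; P2→P gives 8>3; P3→W gives 5>1]
(D,R,W): not NE [P1→C gives 8>3; P2→P gives 9>1]
(D,S,X): not NE [P1→B gives 6>2; P2→Q gives 9>0; P3→W gives 8>6]
(D,S,Y): not NE [P1→A gives 7>5; P2→R gives 9>7; P3→W gives 8>0]
(D,S,Z): not NE [P1→B gives 8>0; P2→P gives 8>1; P3→W gives 8>3]
(D,S,W): not NE [P1→C gives 9>8; P2→P gives 9>2]

NE set: (A,P,Z)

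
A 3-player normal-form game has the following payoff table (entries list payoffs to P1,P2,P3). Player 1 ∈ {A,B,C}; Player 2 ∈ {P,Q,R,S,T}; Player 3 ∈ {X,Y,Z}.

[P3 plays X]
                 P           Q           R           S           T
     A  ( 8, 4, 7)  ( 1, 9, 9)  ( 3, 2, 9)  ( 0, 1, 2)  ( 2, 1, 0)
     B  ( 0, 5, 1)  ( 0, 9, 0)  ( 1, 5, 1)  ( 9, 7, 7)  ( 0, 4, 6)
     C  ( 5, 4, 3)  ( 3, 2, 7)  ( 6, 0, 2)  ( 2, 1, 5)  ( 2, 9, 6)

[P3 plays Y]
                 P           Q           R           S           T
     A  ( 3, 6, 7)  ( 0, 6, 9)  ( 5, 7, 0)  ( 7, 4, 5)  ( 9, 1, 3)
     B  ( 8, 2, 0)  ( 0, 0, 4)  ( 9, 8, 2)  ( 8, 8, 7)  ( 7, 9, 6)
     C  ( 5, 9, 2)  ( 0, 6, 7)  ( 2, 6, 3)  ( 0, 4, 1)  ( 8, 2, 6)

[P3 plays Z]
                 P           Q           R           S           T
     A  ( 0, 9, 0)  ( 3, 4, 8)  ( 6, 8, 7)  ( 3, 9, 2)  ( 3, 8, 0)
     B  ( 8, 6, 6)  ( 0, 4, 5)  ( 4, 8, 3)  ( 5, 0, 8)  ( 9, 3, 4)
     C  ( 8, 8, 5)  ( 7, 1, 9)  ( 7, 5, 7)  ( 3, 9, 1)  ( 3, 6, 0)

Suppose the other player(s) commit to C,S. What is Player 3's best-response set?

u_3(X vs C,S) = 5
u_3(Y vs C,S) = 1
u_3(Z vs C,S) = 1
max payoff 5 at {X}

argmax u_3 = {X}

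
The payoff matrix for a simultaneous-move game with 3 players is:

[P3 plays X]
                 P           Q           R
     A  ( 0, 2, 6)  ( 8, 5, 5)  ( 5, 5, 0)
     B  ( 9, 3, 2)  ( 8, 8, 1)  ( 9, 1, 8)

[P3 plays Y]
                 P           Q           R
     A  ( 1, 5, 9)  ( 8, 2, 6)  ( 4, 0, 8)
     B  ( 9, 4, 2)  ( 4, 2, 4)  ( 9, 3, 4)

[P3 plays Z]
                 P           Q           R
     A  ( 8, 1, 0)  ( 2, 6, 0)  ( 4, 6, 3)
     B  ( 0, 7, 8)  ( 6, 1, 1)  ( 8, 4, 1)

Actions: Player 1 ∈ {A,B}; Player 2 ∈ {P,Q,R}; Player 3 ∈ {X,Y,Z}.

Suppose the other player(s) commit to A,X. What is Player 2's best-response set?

u_2(P vs A,X) = 2
u_2(Q vs A,X) = 5
u_2(R vs A,X) = 5
max payoff 5 at {Q,R}

BR_2 = {Q,R}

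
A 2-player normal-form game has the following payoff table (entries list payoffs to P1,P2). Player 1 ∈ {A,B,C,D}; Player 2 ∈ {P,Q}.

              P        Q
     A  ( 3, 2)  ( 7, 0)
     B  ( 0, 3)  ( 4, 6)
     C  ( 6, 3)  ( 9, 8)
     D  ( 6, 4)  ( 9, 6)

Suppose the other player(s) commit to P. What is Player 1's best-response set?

P1 best: {C,D}

u_1(A vs P) = 3
u_1(B vs P) = 0
u_1(C vs P) = 6
u_1(D vs P) = 6
max payoff 6 at {C,D}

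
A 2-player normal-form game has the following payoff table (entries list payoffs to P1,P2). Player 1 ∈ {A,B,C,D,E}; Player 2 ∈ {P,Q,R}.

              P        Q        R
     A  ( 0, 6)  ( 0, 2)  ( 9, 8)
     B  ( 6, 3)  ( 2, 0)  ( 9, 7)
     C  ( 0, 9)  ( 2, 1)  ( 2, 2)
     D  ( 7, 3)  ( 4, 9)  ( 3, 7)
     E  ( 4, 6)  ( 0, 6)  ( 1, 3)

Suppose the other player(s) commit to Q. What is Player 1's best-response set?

u_1(A vs Q) = 0
u_1(B vs Q) = 2
u_1(C vs Q) = 2
u_1(D vs Q) = 4
u_1(E vs Q) = 0
max payoff 4 at {D}

BR_1 = {D}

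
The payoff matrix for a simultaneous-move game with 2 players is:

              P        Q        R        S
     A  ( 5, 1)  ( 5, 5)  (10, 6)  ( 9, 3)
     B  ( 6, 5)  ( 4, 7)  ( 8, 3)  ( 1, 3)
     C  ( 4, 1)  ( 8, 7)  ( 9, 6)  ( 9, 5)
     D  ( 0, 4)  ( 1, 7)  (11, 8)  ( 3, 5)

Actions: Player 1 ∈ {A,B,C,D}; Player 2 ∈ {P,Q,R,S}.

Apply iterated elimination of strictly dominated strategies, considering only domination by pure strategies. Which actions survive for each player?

P2 drop P (Q beats it: A:5>1 B:7>5 C:7>1 D:7>4)
P1 drop B (A beats it: Q:5>4 R:10>8 S:9>1)
P2 drop S (Q beats it: A:5>3 C:7>5 D:7>5)
P1→{A,C,D} P2→{Q,R}

Survivors P1:{A,C,D} P2:{Q,R}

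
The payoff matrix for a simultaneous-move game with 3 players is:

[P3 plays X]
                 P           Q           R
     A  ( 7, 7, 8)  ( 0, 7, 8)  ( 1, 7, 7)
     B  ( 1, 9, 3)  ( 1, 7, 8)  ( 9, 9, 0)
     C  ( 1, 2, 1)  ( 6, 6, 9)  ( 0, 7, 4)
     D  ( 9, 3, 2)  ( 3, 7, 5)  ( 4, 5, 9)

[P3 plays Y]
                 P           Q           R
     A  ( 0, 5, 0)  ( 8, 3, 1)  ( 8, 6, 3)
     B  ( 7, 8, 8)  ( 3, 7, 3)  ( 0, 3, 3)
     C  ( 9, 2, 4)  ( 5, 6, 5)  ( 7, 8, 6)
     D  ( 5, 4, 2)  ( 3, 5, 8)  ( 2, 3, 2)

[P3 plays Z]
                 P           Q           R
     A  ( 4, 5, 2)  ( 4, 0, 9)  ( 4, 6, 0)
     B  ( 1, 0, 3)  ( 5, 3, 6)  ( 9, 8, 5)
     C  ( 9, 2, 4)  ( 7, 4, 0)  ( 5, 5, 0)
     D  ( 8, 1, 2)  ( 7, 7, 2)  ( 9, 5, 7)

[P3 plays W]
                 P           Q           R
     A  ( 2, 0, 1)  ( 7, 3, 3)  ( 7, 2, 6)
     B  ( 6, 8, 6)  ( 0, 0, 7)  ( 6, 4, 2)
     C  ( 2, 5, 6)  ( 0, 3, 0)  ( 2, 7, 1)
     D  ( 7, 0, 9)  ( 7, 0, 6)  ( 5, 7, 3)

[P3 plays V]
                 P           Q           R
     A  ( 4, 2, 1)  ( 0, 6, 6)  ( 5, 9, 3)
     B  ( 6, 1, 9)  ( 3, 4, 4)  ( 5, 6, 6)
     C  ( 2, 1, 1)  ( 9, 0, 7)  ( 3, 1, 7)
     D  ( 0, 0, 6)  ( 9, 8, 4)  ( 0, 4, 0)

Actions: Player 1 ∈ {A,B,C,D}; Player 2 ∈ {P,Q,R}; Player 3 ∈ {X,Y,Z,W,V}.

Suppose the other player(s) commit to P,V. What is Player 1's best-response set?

P1 best: {B}

u_1(A vs P,V) = 4
u_1(B vs P,V) = 6
u_1(C vs P,V) = 2
u_1(D vs P,V) = 0
max payoff 6 at {B}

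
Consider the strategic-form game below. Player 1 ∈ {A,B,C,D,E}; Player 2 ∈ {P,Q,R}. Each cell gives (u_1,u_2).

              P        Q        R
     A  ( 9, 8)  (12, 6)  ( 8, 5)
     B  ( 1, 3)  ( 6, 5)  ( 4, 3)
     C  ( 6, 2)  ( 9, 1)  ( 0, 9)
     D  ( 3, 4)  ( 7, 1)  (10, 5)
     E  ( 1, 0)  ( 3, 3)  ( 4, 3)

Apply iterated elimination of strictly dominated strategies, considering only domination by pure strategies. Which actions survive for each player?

Survivors P1:{A,D} P2:{P,R}

P1 drop B (A beats it: P:9>1 Q:12>6 R:8>4)
P1 drop C (A beats it: P:9>6 Q:12>9 R:8>0)
P1 drop E (A beats it: P:9>1 Q:12>3 R:8>4)
P2 drop Q (P beats it: A:8>6 D:4>1)
P1→{A,D} P2→{P,R}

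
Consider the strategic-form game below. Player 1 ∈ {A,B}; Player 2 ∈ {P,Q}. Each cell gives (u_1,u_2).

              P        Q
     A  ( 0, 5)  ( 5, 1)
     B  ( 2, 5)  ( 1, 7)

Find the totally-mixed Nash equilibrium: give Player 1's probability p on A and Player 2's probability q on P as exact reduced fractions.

P1 mixes 1/3 on A; P2 mixes 2/3 on P

P1 indiff ⇒ q·0+(1-q)·5 = q·2+(1-q)·1 ⇒ q(-2) = (1-q)(-4) ⇒ q = 2/3
P2 indiff ⇒ p·5+(1-p)·5 = p·1+(1-p)·7 ⇒ p(4) = (1-p)(2) ⇒ p = 1/3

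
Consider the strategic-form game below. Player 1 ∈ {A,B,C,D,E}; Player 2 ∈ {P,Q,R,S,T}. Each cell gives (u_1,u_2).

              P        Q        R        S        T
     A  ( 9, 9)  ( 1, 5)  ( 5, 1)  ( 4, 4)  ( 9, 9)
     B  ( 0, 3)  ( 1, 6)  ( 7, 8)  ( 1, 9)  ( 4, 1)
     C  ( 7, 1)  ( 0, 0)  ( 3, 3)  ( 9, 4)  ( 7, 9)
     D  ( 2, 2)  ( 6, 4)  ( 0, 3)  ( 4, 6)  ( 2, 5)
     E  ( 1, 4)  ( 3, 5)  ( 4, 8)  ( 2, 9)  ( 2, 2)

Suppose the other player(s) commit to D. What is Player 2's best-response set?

u_2(P vs D) = 2
u_2(Q vs D) = 4
u_2(R vs D) = 3
u_2(S vs D) = 6
u_2(T vs D) = 5
max payoff 6 at {S}

BR_2 = {S}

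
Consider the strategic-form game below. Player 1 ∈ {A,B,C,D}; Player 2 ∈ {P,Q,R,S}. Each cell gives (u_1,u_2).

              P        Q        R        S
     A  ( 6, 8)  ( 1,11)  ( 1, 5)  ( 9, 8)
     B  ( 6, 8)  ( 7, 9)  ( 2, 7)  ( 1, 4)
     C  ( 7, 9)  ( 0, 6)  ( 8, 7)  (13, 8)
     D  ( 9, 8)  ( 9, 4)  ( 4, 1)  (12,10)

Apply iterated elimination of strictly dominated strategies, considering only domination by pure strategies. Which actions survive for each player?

P1 drop A (D beats it: P:9>6 Q:9>1 R:4>1 S:12>9)
P1 drop B (D beats it: P:9>6 Q:9>7 R:4>2 S:12>1)
P2 drop Q (P beats it: C:9>6 D:8>4)
P2 drop R (P beats it: C:9>7 D:8>1)
P1→{C,D} P2→{P,S}

Survivors P1:{C,D} P2:{P,S}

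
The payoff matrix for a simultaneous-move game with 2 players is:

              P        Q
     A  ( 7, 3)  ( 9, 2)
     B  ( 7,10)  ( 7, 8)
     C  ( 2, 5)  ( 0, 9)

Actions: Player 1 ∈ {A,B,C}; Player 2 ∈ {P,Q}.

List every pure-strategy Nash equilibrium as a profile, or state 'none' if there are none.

Nash profiles: (A,P), (B,P)

(A,P): NE
(A,Q): not NE [P2→P gives 3>2]
(B,P): NE
(B,Q): not NE [P1→A gives 9>7; P2→P gives 10>8]
(C,P): not NE [P1→B gives 7>2; P2→Q gives 9>5]
(C,Q): not NE [P1→A gives 9>0]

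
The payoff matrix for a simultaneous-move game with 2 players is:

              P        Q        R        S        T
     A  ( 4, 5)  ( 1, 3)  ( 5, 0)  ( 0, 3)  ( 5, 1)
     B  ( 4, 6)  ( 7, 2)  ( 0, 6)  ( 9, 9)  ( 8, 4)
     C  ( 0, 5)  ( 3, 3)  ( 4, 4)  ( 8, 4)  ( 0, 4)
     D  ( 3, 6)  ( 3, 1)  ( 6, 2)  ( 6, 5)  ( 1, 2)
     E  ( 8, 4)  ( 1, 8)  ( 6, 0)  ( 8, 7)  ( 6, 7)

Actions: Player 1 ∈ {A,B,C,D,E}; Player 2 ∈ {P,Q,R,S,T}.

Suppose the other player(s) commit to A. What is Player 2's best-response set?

u_2(P vs A) = 5
u_2(Q vs A) = 3
u_2(R vs A) = 0
u_2(S vs A) = 3
u_2(T vs A) = 1
max payoff 5 at {P}

P2 best: {P}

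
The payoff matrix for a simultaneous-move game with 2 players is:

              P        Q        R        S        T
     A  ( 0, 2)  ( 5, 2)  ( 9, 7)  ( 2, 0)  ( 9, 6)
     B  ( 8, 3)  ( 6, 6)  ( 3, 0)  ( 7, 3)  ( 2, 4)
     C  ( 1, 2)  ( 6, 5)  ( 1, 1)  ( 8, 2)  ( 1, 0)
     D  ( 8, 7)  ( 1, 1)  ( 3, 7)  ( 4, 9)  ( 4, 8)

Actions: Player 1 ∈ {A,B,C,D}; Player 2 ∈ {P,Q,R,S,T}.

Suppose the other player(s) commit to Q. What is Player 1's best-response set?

P1 best: {B,C}

u_1(A vs Q) = 5
u_1(B vs Q) = 6
u_1(C vs Q) = 6
u_1(D vs Q) = 1
max payoff 6 at {B,C}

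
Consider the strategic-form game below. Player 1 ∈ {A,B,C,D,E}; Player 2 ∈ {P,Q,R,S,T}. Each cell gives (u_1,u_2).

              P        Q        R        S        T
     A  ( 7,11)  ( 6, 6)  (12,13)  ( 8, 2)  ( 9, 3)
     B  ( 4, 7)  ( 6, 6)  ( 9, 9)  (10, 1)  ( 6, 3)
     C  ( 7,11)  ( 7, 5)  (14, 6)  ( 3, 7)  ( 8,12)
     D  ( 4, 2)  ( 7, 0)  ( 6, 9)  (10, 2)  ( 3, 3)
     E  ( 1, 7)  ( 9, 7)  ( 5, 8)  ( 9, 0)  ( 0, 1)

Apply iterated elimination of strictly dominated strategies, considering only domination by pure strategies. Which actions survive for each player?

P2 drop Q (R beats it: A:13>6 B:9>6 C:6>5 D:9>0 E:8>7)
P1 drop E (B beats it: P:4>1 R:9>5 S:10>9 T:6>0)
P2 drop S (T beats it: A:3>2 B:3>1 C:12>7 D:3>2)
P1 drop B (A beats it: P:7>4 R:12>9 T:9>6)
P1 drop D (A beats it: P:7>4 R:12>6 T:9>3)
P1→{A,C} P2→{P,R,T}

Remaining: P1:{A,C} P2:{P,R,T}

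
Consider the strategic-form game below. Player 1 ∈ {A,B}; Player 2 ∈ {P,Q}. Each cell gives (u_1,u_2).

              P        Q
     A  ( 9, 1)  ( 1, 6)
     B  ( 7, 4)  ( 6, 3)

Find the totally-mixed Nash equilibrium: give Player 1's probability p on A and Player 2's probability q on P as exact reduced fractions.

p=1/6, q=5/7

P1 indiff ⇒ q·9+(1-q)·1 = q·7+(1-q)·6 ⇒ q(2) = (1-q)(5) ⇒ q = 5/7
P2 indiff ⇒ p·1+(1-p)·4 = p·6+(1-p)·3 ⇒ p(-5) = (1-p)(-1) ⇒ p = 1/6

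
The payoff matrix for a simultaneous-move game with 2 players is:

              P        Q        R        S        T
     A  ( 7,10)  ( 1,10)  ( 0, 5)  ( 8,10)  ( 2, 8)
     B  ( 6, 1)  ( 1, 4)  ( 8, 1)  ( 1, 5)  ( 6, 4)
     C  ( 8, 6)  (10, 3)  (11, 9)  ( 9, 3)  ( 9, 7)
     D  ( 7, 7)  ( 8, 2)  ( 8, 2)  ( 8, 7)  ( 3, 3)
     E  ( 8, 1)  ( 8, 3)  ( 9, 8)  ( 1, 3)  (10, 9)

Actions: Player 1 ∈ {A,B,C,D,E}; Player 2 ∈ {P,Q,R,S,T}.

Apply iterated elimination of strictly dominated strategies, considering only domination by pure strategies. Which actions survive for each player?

Survivors P1:{C,E} P2:{R,T}

P1 drop A (C beats it: P:8>7 Q:10>1 R:11>0 S:9>8 T:9>2)
P1 drop B (C beats it: P:8>6 Q:10>1 R:11>8 S:9>1 T:9>6)
P1 drop D (C beats it: P:8>7 Q:10>8 R:11>8 S:9>8 T:9>3)
P2 drop P (R beats it: C:9>6 E:8>1)
P2 drop Q (R beats it: C:9>3 E:8>3)
P2 drop S (R beats it: C:9>3 E:8>3)
P1→{C,E} P2→{R,T}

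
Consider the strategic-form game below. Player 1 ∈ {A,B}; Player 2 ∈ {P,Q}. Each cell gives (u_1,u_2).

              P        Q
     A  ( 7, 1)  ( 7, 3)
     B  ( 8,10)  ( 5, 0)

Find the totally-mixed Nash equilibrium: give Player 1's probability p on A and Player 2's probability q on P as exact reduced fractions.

P1 indiff ⇒ q·7+(1-q)·7 = q·8+(1-q)·5 ⇒ q(-1) = (1-q)(-2) ⇒ q = 2/3
P2 indiff ⇒ p·1+(1-p)·10 = p·3+(1-p)·0 ⇒ p(-2) = (1-p)(-10) ⇒ p = 5/6

p=5/6, q=2/3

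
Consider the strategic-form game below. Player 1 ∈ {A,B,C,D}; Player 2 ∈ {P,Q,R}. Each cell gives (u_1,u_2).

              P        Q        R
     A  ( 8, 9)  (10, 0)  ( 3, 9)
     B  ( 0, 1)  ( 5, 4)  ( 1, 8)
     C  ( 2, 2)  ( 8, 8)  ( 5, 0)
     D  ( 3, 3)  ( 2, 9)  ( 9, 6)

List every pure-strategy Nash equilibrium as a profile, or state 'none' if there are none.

(A,P): NE
(A,Q): not NE [P2→R gives 9>0]
(A,R): not NE [P1→D gives 9>3]
(B,P): not NE [P1→A gives 8>0; P2→R gives 8>1]
(B,Q): not NE [P1→A gives 10>5; P2→R gives 8>4]
(B,R): not NE [P1→D gives 9>1]
(C,P): not NE [P1→A gives 8>2; P2→Q gives 8>2]
(C,Q): not NE [P1→A gives 10>8]
(C,R): not NE [P1→D gives 9>5; P2→Q gives 8>0]
(D,P): not NE [P1→A gives 8>3; P2→Q gives 9>3]
(D,Q): not NE [P1→A gives 10>2]
(D,R): not NE [P2→Q gives 9>6]

Nash profiles: (A,P)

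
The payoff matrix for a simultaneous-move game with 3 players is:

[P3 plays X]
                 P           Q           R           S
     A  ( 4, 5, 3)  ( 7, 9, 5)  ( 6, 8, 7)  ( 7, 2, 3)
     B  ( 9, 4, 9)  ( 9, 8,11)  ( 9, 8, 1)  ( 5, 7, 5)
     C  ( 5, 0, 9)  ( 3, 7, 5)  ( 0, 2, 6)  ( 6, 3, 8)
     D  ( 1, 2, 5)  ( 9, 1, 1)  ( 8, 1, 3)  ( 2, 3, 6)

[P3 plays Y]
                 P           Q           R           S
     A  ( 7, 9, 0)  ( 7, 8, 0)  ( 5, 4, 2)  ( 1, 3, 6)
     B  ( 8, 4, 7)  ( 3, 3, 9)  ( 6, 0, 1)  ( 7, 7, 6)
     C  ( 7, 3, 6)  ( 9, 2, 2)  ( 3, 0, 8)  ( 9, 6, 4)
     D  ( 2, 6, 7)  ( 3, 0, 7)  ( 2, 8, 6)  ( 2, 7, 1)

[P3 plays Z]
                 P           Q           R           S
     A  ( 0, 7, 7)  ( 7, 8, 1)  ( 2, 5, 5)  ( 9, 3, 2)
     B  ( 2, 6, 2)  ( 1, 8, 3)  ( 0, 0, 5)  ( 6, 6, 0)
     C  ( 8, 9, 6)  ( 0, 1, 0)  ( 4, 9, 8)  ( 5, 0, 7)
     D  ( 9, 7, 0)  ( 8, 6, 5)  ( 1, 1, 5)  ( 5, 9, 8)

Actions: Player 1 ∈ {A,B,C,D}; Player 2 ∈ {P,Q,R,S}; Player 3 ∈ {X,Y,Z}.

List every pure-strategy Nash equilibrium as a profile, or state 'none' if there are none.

NE set: (B,Q,X), (C,R,Z)

(A,P,X): not NE [P1→B gives 9>4; P2→Q gives 9>5; P3→Z gives 7>3]
(A,P,Y): not NE [P1→B gives 8>7; P3→Z gives 7>0]
(A,P,Z): not NE [P1→D gives 9>0; P2→Q gives 8>7]
(A,Q,X): not NE [P1→D gives 9>7]
(A,Q,Y): not NE [P1→C gives 9>7; P2→P gives 9>8; P3→X gives 5>0]
(A,Q,Z): not NE [P1→D gives 8>7; P3→X gives 5>1]
(A,R,X): not NE [P1→B gives 9>6; P2→Q gives 9>8]
(A,R,Y): not NE [P1→B gives 6>5; P2→P gives 9>4; P3→X gives 7>2]
(A,R,Z): not NE [P1→C gives 4>2; P2→Q gives 8>5; P3→X gives 7>5]
(A,S,X): not NE [P2→Q gives 9>2; P3→Y gives 6>3]
(A,S,Y): not NE [P1→C gives 9>1; P2→P gives 9>3]
(A,S,Z): not NE [P2→Q gives 8>3; P3→Y gives 6>2]
(B,P,X): not NE [P2→R gives 8>4]
(B,P,Y): not NE [P2→S gives 7>4; P3→X gives 9>7]
(B,P,Z): not NE [P1→D gives 9>2; P2→Q gives 8>6; P3→X gives 9>2]
(B,Q,X): NE
(B,Q,Y): not NE [P1→C gives 9>3; P2→S gives 7>3; P3→X gives 11>9]
(B,Q,Z): not NE [P1→D gives 8>1; P3→X gives 11>3]
(B,R,X): not NE [P3→Z gives 5>1]
(B,R,Y): not NE [P2→S gives 7>0; P3→Z gives 5>1]
(B,R,Z): not NE [P1→C gives 4>0; P2→Q gives 8>0]
(B,S,X): not NE [P1→A gives 7>5; P2→R gives 8>7; P3→Y gives 6>5]
(B,S,Y): not NE [P1→C gives 9>7]
(B,S,Z): not NE [P1→A gives 9>6; P2→Q gives 8>6; P3→Y gives 6>0]
(C,P,X): not NE [P1→B gives 9>5; P2→Q gives 7>0]
(C,P,Y): not NE [P1→B gives 8>7; P2→S gives 6>3; P3→X gives 9>6]
(C,P,Z): not NE [P1→D gives 9>8; P3→X gives 9>6]
(C,Q,X): not NE [P1→D gives 9>3]
(C,Q,Y): not NE [P2→S gives 6>2; P3→X gives 5>2]
(C,Q,Z): not NE [P1→D gives 8>0; P2→R gives 9>1; P3→X gives 5>0]
(C,R,X): not NE [P1→B gives 9>0; P2→Q gives 7>2; P3→Z gives 8>6]
(C,R,Y): not NE [P1→B gives 6>3; P2→S gives 6>0]
(C,R,Z): NE
(C,S,X): not NE [P1→A gives 7>6; P2→Q gives 7>3]
(C,S,Y): not NE [P3→X gives 8>4]
(C,S,Z): not NE [P1→A gives 9>5; P2→R gives 9>0; P3→X gives 8>7]
(D,P,X): not NE [P1→B gives 9>1; P2→S gives 3>2; P3→Y gives 7>5]
(D,P,Y): not NE [P1→B gives 8>2; P2→R gives 8>6]
(D,P,Z): not NE [P2→S gives 9>7; P3→Y gives 7>0]
(D,Q,X): not NE [P2→S gives 3>1; P3→Y gives 7>1]
(D,Q,Y): not NE [P1→C gives 9>3; P2→R gives 8>0]
(D,Q,Z): not NE [P2→S gives 9>6; P3→Y gives 7>5]
(D,R,X): not NE [P1→B gives 9>8; P2→S gives 3>1; P3→Y gives 6>3]
(D,R,Y): not NE [P1→B gives 6>2]
(D,R,Z): not NE [P1→C gives 4>1; P2→S gives 9>1; P3→Y gives 6>5]
(D,S,X): not NE [P1→A gives 7>2; P3→Z gives 8>6]
(D,S,Y): not NE [P1→C gives 9>2; P2→R gives 8>7; P3→Z gives 8>1]
(D,S,Z): not NE [P1→A gives 9>5]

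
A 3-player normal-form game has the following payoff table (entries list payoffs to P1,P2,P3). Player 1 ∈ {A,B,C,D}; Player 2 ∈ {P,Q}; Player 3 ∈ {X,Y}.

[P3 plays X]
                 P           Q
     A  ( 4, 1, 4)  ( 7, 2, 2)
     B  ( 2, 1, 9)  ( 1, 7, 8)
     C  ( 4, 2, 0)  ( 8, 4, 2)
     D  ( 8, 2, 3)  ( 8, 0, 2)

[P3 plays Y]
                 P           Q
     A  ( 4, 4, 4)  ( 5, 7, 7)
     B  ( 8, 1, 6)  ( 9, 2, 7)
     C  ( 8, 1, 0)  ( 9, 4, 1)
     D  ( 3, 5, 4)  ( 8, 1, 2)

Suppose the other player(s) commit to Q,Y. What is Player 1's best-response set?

u_1(A vs Q,Y) = 5
u_1(B vs Q,Y) = 9
u_1(C vs Q,Y) = 9
u_1(D vs Q,Y) = 8
max payoff 9 at {B,C}

P1 best: {B,C}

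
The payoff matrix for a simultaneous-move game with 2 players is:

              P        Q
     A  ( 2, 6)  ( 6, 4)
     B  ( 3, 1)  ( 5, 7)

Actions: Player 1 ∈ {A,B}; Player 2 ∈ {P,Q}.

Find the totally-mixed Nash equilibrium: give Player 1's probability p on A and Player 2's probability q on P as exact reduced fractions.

p=3/4, q=1/2

P1 indiff ⇒ q·2+(1-q)·6 = q·3+(1-q)·5 ⇒ q(-1) = (1-q)(-1) ⇒ q = 1/2
P2 indiff ⇒ p·6+(1-p)·1 = p·4+(1-p)·7 ⇒ p(2) = (1-p)(6) ⇒ p = 3/4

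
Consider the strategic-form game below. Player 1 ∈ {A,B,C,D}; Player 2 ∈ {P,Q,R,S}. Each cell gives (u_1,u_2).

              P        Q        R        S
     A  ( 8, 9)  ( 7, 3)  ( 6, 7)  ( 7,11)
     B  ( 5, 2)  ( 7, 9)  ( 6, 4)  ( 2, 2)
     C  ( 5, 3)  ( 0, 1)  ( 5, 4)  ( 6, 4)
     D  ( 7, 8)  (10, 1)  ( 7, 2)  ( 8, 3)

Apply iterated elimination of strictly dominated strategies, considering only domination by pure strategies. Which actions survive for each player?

Survivors P1:{A,D} P2:{P,S}

P1 drop B (D beats it: P:7>5 Q:10>7 R:7>6 S:8>2)
P1 drop C (A beats it: P:8>5 Q:7>0 R:6>5 S:7>6)
P2 drop Q (P beats it: A:9>3 D:8>1)
P2 drop R (P beats it: A:9>7 D:8>2)
P1→{A,D} P2→{P,S}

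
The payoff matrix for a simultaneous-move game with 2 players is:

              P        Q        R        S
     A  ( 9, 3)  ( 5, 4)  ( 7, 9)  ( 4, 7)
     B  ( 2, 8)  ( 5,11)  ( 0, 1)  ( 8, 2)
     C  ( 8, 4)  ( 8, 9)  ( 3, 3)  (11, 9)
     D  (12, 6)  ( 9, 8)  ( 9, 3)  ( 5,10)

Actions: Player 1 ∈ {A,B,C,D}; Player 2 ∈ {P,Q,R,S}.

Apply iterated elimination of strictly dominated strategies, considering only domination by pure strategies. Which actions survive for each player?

IESDS → P1:{C,D} P2:{Q,S}

P1 drop A (D beats it: P:12>9 Q:9>5 R:9>7 S:5>4)
P1 drop B (C beats it: P:8>2 Q:8>5 R:3>0 S:11>8)
P2 drop P (Q beats it: C:9>4 D:8>6)
P2 drop R (Q beats it: C:9>3 D:8>3)
P1→{C,D} P2→{Q,S}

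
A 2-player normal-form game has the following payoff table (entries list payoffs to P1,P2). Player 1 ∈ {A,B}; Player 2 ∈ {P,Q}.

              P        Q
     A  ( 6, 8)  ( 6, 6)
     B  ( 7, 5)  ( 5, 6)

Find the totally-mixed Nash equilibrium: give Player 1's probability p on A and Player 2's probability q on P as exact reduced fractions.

P1 indiff ⇒ q·6+(1-q)·6 = q·7+(1-q)·5 ⇒ q(-1) = (1-q)(-1) ⇒ q = 1/2
P2 indiff ⇒ p·8+(1-p)·5 = p·6+(1-p)·6 ⇒ p(2) = (1-p)(1) ⇒ p = 1/3

P1 mixes 1/3 on A; P2 mixes 1/2 on P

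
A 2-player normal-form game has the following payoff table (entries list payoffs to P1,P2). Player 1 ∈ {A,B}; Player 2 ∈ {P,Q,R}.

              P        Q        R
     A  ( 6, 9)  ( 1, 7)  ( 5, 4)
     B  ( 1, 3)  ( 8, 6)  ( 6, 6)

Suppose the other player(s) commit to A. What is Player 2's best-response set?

u_2(P vs A) = 9
u_2(Q vs A) = 7
u_2(R vs A) = 4
max payoff 9 at {P}

P2 best: {P}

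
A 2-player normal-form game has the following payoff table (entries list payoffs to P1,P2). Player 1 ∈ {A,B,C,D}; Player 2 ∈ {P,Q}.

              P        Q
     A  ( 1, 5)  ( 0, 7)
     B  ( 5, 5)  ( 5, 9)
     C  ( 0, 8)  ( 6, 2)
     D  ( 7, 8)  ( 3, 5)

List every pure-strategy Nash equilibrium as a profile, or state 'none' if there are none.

NE set: (D,P)

(A,P): not NE [P1→D gives 7>1; P2→Q gives 7>5]
(A,Q): not NE [P1→C gives 6>0]
(B,P): not NE [P1→D gives 7>5; P2→Q gives 9>5]
(B,Q): not NE [P1→C gives 6>5]
(C,P): not NE [P1→D gives 7>0]
(C,Q): not NE [P2→P gives 8>2]
(D,P): NE
(D,Q): not NE [P1→C gives 6>3; P2→P gives 8>5]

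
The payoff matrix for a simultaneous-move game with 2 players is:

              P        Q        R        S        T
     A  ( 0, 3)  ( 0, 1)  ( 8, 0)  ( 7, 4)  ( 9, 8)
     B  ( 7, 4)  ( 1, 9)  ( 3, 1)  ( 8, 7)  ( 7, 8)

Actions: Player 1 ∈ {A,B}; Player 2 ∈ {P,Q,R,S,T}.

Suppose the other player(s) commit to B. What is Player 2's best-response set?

u_2(P vs B) = 4
u_2(Q vs B) = 9
u_2(R vs B) = 1
u_2(S vs B) = 7
u_2(T vs B) = 8
max payoff 9 at {Q}

argmax u_2 = {Q}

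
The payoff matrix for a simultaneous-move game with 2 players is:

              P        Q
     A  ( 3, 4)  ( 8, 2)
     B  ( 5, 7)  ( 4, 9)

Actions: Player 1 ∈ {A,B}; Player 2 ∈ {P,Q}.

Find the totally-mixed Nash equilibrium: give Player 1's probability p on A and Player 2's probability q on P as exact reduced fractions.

p=1/2, q=2/3

P1 indiff ⇒ q·3+(1-q)·8 = q·5+(1-q)·4 ⇒ q(-2) = (1-q)(-4) ⇒ q = 2/3
P2 indiff ⇒ p·4+(1-p)·7 = p·2+(1-p)·9 ⇒ p(2) = (1-p)(2) ⇒ p = 1/2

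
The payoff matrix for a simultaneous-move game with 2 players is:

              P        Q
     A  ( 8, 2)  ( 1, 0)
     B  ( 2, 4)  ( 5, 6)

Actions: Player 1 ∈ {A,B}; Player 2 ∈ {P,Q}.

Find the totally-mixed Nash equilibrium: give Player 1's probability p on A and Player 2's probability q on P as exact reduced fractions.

P1 mixes 1/2 on A; P2 mixes 2/5 on P

P1 indiff ⇒ q·8+(1-q)·1 = q·2+(1-q)·5 ⇒ q(6) = (1-q)(4) ⇒ q = 2/5
P2 indiff ⇒ p·2+(1-p)·4 = p·0+(1-p)·6 ⇒ p(2) = (1-p)(2) ⇒ p = 1/2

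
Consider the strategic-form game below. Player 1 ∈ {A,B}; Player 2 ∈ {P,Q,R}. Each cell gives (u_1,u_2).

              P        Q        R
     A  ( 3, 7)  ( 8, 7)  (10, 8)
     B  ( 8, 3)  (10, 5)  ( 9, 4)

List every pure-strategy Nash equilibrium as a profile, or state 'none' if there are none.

PSNE = {(A,R), (B,Q)}

(A,P): not NE [P1→B gives 8>3; P2→R gives 8>7]
(A,Q): not NE [P1→B gives 10>8; P2→R gives 8>7]
(A,R): NE
(B,P): not NE [P2→Q gives 5>3]
(B,Q): NE
(B,R): not NE [P1→A gives 10>9; P2→Q gives 5>4]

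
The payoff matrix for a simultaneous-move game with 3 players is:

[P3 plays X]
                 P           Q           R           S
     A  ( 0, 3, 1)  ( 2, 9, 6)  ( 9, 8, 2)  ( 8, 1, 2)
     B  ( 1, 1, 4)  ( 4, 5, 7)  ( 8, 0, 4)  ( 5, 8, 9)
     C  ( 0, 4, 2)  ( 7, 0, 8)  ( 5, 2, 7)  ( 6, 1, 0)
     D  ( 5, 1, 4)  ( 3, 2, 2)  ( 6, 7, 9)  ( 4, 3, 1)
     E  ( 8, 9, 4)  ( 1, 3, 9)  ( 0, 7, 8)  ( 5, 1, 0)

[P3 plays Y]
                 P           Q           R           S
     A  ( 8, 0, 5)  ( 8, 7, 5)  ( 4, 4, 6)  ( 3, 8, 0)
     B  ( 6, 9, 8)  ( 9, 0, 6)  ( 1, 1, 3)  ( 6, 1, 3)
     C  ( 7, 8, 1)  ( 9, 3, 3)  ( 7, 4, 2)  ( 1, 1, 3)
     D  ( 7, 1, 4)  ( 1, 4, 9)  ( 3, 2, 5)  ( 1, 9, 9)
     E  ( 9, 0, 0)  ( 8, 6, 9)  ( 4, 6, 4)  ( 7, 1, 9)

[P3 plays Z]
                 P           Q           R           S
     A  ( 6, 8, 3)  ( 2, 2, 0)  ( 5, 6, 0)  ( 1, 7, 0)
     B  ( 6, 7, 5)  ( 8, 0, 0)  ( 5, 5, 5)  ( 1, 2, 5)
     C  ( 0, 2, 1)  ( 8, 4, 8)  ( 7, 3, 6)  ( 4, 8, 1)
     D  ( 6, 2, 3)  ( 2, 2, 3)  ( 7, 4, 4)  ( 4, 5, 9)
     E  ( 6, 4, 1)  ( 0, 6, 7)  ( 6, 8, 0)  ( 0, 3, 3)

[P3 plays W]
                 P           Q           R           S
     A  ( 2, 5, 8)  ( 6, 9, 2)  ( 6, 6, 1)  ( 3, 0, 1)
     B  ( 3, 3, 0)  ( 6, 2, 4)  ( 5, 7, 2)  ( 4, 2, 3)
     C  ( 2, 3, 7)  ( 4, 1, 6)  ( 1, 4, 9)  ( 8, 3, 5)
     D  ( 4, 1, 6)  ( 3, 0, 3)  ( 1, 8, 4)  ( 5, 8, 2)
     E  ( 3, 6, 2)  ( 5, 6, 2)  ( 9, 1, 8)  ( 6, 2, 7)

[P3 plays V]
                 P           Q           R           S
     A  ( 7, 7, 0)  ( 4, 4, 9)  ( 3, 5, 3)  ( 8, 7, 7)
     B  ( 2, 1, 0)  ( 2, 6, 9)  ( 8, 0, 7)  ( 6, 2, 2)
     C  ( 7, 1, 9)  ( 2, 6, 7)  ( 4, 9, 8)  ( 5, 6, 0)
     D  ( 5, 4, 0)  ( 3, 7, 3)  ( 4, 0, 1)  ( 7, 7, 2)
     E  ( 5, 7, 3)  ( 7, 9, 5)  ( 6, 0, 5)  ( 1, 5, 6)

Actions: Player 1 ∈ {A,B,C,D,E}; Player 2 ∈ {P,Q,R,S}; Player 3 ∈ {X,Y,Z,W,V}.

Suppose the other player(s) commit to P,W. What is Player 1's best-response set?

u_1(A vs P,W) = 2
u_1(B vs P,W) = 3
u_1(C vs P,W) = 2
u_1(D vs P,W) = 4
u_1(E vs P,W) = 3
max payoff 4 at {D}

BR_1 = {D}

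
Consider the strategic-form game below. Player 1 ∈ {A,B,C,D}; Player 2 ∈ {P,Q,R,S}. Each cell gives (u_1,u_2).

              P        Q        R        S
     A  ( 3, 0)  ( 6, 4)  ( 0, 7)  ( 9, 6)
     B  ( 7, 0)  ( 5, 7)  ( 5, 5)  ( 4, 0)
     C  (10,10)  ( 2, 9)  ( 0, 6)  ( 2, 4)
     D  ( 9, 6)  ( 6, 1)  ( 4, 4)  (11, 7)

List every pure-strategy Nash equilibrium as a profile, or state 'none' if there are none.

NE set: (C,P), (D,S)

(A,P): not NE [P1→C gives 10>3; P2→R gives 7>0]
(A,Q): not NE [P2→R gives 7>4]
(A,R): not NE [P1→B gives 5>0]
(A,S): not NE [P1→D gives 11>9; P2→R gives 7>6]
(B,P): not NE [P1→C gives 10>7; P2→Q gives 7>0]
(B,Q): not NE [P1→D gives 6>5]
(B,R): not NE [P2→Q gives 7>5]
(B,S): not NE [P1→D gives 11>4; P2→Q gives 7>0]
(C,P): NE
(C,Q): not NE [P1→D gives 6>2; P2→P gives 10>9]
(C,R): not NE [P1→B gives 5>0; P2→P gives 10>6]
(C,S): not NE [P1→D gives 11>2; P2→P gives 10>4]
(D,P): not NE [P1→C gives 10>9; P2→S gives 7>6]
(D,Q): not NE [P2→S gives 7>1]
(D,R): not NE [P1→B gives 5>4; P2→S gives 7>4]
(D,S): NE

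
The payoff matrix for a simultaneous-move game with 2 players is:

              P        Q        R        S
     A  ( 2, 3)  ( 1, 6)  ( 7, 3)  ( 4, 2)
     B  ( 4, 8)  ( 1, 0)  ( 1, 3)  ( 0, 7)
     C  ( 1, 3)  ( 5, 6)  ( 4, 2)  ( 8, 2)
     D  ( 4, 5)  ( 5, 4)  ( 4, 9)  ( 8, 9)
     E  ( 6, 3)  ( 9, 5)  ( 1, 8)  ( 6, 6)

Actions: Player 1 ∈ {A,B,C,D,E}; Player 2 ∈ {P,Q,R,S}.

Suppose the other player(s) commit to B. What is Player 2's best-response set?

argmax u_2 = {P}

u_2(P vs B) = 8
u_2(Q vs B) = 0
u_2(R vs B) = 3
u_2(S vs B) = 7
max payoff 8 at {P}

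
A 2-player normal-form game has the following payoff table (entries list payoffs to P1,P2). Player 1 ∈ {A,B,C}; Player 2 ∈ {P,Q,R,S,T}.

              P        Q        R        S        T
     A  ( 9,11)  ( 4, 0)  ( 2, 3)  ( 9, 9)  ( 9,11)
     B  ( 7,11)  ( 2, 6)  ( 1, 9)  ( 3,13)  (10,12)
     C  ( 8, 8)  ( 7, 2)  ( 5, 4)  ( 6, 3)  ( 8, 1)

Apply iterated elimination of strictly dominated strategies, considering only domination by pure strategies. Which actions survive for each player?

Survivors P1:{A,B} P2:{P,S,T}

P2 drop Q (P beats it: A:11>0 B:11>6 C:8>2)
P2 drop R (P beats it: A:11>3 B:11>9 C:8>4)
P1 drop C (A beats it: P:9>8 S:9>6 T:9>8)
P1→{A,B} P2→{P,S,T}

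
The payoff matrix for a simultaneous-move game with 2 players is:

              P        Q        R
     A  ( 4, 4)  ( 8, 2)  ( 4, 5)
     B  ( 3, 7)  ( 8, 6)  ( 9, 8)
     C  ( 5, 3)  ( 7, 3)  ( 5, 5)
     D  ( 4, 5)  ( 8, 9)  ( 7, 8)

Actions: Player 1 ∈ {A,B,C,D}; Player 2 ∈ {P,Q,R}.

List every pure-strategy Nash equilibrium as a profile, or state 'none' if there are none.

Nash profiles: (B,R), (D,Q)

(A,P): not NE [P1→C gives 5>4; P2→R gives 5>4]
(A,Q): not NE [P2→R gives 5>2]
(A,R): not NE [P1→B gives 9>4]
(B,P): not NE [P1→C gives 5>3; P2→R gives 8>7]
(B,Q): not NE [P2→R gives 8>6]
(B,R): NE
(C,P): not NE [P2→R gives 5>3]
(C,Q): not NE [P1→D gives 8>7; P2→R gives 5>3]
(C,R): not NE [P1→B gives 9>5]
(D,P): not NE [P1→C gives 5>4; P2→Q gives 9>5]
(D,Q): NE
(D,R): not NE [P1→B gives 9>7; P2→Q gives 9>8]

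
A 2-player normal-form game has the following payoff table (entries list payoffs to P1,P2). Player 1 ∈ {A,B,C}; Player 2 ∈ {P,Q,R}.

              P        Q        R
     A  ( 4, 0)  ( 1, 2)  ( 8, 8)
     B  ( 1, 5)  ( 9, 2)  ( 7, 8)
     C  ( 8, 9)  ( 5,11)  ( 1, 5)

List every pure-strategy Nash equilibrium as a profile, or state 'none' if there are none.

PSNE = {(A,R)}

(A,P): not NE [P1→C gives 8>4; P2→R gives 8>0]
(A,Q): not NE [P1→B gives 9>1; P2→R gives 8>2]
(A,R): NE
(B,P): not NE [P1→C gives 8>1; P2→R gives 8>5]
(B,Q): not NE [P2→R gives 8>2]
(B,R): not NE [P1→A gives 8>7]
(C,P): not NE [P2→Q gives 11>9]
(C,Q): not NE [P1→B gives 9>5]
(C,R): not NE [P1→A gives 8>1; P2→Q gives 11>5]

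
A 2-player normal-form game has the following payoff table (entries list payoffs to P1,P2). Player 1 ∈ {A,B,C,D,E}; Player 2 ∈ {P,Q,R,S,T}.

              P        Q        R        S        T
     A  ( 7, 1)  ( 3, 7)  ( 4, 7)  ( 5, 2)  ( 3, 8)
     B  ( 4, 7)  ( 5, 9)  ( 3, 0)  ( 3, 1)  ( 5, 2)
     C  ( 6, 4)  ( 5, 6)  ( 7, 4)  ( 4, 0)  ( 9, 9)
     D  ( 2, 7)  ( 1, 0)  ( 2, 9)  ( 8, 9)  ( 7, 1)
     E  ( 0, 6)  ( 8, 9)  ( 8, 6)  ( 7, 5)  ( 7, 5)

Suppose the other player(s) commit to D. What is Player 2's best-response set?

P2 best: {R,S}

u_2(P vs D) = 7
u_2(Q vs D) = 0
u_2(R vs D) = 9
u_2(S vs D) = 9
u_2(T vs D) = 1
max payoff 9 at {R,S}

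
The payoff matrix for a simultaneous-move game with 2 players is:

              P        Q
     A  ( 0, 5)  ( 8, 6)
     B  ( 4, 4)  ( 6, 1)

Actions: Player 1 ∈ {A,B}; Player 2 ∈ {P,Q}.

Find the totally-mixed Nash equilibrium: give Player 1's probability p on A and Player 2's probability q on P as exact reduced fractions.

P1 mixes 3/4 on A; P2 mixes 1/3 on P

P1 indiff ⇒ q·0+(1-q)·8 = q·4+(1-q)·6 ⇒ q(-4) = (1-q)(-2) ⇒ q = 1/3
P2 indiff ⇒ p·5+(1-p)·4 = p·6+(1-p)·1 ⇒ p(-1) = (1-p)(-3) ⇒ p = 3/4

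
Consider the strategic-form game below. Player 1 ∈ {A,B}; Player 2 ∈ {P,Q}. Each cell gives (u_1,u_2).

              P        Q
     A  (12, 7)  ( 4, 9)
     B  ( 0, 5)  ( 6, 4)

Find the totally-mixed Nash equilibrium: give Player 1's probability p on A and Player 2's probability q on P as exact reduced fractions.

(p,q) = (1/3, 1/7)

P1 indiff ⇒ q·12+(1-q)·4 = q·0+(1-q)·6 ⇒ q(12) = (1-q)(2) ⇒ q = 1/7
P2 indiff ⇒ p·7+(1-p)·5 = p·9+(1-p)·4 ⇒ p(-2) = (1-p)(-1) ⇒ p = 1/3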